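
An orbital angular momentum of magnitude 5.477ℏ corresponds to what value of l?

l = 5

(|L|/ℏ)² = l(l+1) = 30.
l² + l − 30 = 0 ⇒ l = 5.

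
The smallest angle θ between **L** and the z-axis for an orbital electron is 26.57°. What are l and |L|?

l = 4, |L| = 2√5 ℏ ≈ 4.472ℏ

cos²θ_min = l/(l+1) = 0.7999.
Thus l = 0.7999/(1 − 0.7999) ≈ 4.
Then |L| = ℏ√(4·5) = 2√5 ℏ.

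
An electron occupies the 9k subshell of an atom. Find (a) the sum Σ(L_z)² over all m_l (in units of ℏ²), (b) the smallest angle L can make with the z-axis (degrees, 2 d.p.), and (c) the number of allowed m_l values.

Σ(L_z)² = 280 ℏ²; θ_min ≈ 20.70°; 15 values

9k means n = 9, l = 7.
Σ m_l² = 280, so Σ(L_z)² = 280 ℏ².
cos θ_min = 7/√56, so θ_min ≈ 20.70°.
There are 2l+1 = 15 values of m_l.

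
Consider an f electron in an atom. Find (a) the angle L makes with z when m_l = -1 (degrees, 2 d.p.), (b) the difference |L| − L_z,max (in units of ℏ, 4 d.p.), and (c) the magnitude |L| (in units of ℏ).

For an f orbital, l = 3.
For m_l = -1: cos θ = -1/√12, θ ≈ 106.78°.
|L| − L_z,max = (2√3 − 3)ℏ ≈ 0.4641ℏ.
|L| = ℏ√(3·4) = 2√3 ℏ ≈ 3.464ℏ.

θ(m_l=-1) ≈ 106.78°; |L|−L_z,max ≈ 0.4641ℏ; |L| = 2√3 ℏ ≈ 3.464ℏ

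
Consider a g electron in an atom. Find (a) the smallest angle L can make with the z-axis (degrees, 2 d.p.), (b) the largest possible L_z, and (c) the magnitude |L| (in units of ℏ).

The letter g corresponds to l = 4.
cos θ_min = 4/√20, so θ_min ≈ 26.57°.
L_z,max = lℏ = 4ℏ.
|L| = ℏ√(4·5) = 2√5 ℏ ≈ 4.472ℏ.

θ_min ≈ 26.57°; L_z,max = 4ℏ; |L| = 2√5 ℏ ≈ 4.472ℏ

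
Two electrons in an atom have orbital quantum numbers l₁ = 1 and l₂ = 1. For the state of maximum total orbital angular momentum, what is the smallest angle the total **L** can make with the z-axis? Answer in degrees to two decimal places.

θ_min ≈ 35.26°

By the triangle rule, |l₁ − l₂| ≤ L ≤ l₁ + l₂.
Allowed values: L = 0, 1, 2.
The maximum is L = 2, with |L_tot| = ℏ√(2·3) = √6 ℏ.
The minimum angle with z is arccos(2/√6) ≈ 35.26°.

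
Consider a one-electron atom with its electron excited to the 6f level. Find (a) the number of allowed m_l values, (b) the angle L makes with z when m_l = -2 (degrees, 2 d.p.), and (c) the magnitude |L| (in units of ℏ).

The 6f level has l = 3.
There are 2l+1 = 7 values of m_l.
For m_l = -2: cos θ = -2/√12, θ ≈ 125.26°.
|L| = ℏ√(3·4) = 2√3 ℏ ≈ 3.464ℏ.

7 values; θ(m_l=-2) ≈ 125.26°; |L| = 2√3 ℏ ≈ 3.464ℏ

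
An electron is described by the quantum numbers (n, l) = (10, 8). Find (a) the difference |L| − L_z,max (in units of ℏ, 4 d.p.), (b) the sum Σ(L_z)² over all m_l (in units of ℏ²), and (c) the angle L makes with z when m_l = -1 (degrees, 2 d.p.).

|L| − L_z,max = (6√2 − 8)ℏ ≈ 0.4853ℏ.
Σ m_l² = 408, so Σ(L_z)² = 408 ℏ².
For m_l = -1: cos θ = -1/√72, θ ≈ 96.77°.

|L|−L_z,max ≈ 0.4853ℏ; Σ(L_z)² = 408 ℏ²; θ(m_l=-1) ≈ 96.77°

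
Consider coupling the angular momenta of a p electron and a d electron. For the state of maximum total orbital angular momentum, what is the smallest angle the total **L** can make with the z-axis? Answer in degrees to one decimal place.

L runs from |1 − 2| = 1 to 1 + 2 = 3.
So L can be 1, 2, 3.
The maximum is L = 3, with |L_tot| = ℏ√(3·4) = 2√3 ℏ.
The minimum angle with z is arccos(3/√12) ≈ 30.0°.

θ_min ≈ 30.0°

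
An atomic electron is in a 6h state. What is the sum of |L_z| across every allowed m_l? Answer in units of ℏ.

For 6h, l = 5.
m_l runs from −5 to 5, i.e. {-5, -4, -3, -2, -1, 0, 1, 2, 3, 4, 5}.
Σ|m_l| = l(l+1) = 30.

Σ|L_z| = 30 ℏ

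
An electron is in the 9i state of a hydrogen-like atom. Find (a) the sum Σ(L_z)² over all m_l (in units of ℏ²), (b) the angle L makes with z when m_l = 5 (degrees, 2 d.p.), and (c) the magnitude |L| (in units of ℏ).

9i means n = 9, l = 6.
Σ m_l² = 182, so Σ(L_z)² = 182 ℏ².
For m_l = 5: cos θ = 5/√42, θ ≈ 39.51°.
|L| = ℏ√(6·7) = √42 ℏ ≈ 6.481ℏ.

Σ(L_z)² = 182 ℏ²; θ(m_l=5) ≈ 39.51°; |L| = √42 ℏ ≈ 6.481ℏ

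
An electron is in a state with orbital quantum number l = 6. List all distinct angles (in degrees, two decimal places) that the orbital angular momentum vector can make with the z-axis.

|L|² = l(l+1)ℏ² = 42ℏ², so |L| = √42 ℏ.
cos θ = m_l/√42 for each m_l ∈ {-6, -5, -4, -3, -2, -1, 0, 1, 2, 3, 4, 5, 6}.

θ ∈ {22.21°, 39.51°, 51.89°, 62.42°, 72.02°, 81.12°, 90.00°, 98.88°, 107.98°, 117.58°, 128.11°, 140.49°, 157.79°}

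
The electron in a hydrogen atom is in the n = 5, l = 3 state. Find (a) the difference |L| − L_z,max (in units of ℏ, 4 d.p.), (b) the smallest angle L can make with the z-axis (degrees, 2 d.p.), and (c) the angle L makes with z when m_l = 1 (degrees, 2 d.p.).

|L| − L_z,max = (2√3 − 3)ℏ ≈ 0.4641ℏ.
cos θ_min = 3/√12, so θ_min ≈ 30.00°.
For m_l = 1: cos θ = 1/√12, θ ≈ 73.22°.

|L|−L_z,max ≈ 0.4641ℏ; θ_min ≈ 30.00°; θ(m_l=1) ≈ 73.22°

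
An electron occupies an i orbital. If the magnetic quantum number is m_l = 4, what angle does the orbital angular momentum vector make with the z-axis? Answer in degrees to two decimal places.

θ ≈ 51.89°

For an i orbital, l = 6.
|L|² = l(l+1)ℏ² = 42ℏ², so |L| = √42 ℏ.
L_z = m_l ℏ = 4ℏ.
cos θ = L_z/|L| = 4/√42, so θ ≈ 51.89°.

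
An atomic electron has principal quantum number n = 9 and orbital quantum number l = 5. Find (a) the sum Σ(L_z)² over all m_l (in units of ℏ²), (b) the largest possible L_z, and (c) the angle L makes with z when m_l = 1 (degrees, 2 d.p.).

Σ m_l² = 110, so Σ(L_z)² = 110 ℏ².
L_z,max = lℏ = 5ℏ.
For m_l = 1: cos θ = 1/√30, θ ≈ 79.48°.

Σ(L_z)² = 110 ℏ²; L_z,max = 5ℏ; θ(m_l=1) ≈ 79.48°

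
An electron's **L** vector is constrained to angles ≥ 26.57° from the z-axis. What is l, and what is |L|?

l = 4, |L| = 2√5 ℏ ≈ 4.472ℏ

At minimum angle, m_l = l, so cos θ = l/√(l(l+1)); cos²θ = l/(l+1) = 0.7999.
Solving: l = 4.
Then |L| = ℏ√(4·5) = 2√5 ℏ.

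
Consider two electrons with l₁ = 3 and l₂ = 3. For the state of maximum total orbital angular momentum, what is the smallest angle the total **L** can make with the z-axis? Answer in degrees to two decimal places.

θ_min ≈ 22.21°

The total orbital quantum number L ranges from |l₁ − l₂| to l₁ + l₂ in integer steps.
L ∈ {0, 1, 2, 3, 4, 5, 6}.
The maximum is L = 6, with |L_tot| = ℏ√(6·7) = √42 ℏ.
The minimum angle with z is arccos(6/√42) ≈ 22.21°.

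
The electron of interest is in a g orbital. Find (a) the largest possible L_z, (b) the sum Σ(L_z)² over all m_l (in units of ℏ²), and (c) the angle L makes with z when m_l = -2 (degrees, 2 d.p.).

L_z,max = 4ℏ; Σ(L_z)² = 60 ℏ²; θ(m_l=-2) ≈ 116.57°

The letter g corresponds to l = 4.
L_z,max = lℏ = 4ℏ.
Σ m_l² = 60, so Σ(L_z)² = 60 ℏ².
For m_l = -2: cos θ = -2/√20, θ ≈ 116.57°.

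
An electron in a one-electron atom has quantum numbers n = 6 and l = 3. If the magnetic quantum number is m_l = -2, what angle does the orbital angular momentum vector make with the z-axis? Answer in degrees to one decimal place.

θ ≈ 125.3°

|L| = √(l(l+1)) ℏ = 2√3 ℏ.
L_z = m_l ℏ = −2ℏ.
cos θ = L_z/|L| = -2/√12, so θ ≈ 125.3°.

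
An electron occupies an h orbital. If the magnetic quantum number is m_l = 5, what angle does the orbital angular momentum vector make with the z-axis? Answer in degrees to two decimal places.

θ ≈ 24.09°

For an h orbital, l = 5.
|L| = √(l(l+1)) ℏ = √30 ℏ.
L_z = m_l ℏ = 5ℏ.
cos θ = L_z/|L| = 5/√30, so θ ≈ 24.09°.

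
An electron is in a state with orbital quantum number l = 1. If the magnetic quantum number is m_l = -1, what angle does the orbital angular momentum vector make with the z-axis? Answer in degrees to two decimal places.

θ ≈ 135.00°

|L| = ℏ√(l(l+1)) = √2 ℏ.
L_z = m_l ℏ = −1ℏ.
cos θ = L_z/|L| = -1/√2, so θ ≈ 135.00°.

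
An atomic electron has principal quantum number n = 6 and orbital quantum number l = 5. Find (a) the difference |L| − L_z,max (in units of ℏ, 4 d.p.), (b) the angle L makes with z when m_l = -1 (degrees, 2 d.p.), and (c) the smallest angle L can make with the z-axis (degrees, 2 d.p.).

|L|−L_z,max ≈ 0.4772ℏ; θ(m_l=-1) ≈ 100.52°; θ_min ≈ 24.09°

|L| − L_z,max = (√30 − 5)ℏ ≈ 0.4772ℏ.
For m_l = -1: cos θ = -1/√30, θ ≈ 100.52°.
cos θ_min = 5/√30, so θ_min ≈ 24.09°.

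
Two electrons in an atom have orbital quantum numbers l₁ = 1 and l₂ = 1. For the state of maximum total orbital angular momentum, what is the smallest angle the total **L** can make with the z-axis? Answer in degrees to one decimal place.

θ_min ≈ 35.3°

L runs from |1 − 1| = 0 to 1 + 1 = 2.
So L can be 0, 1, 2.
The maximum is L = 2, with |L_tot| = ℏ√(2·3) = √6 ℏ.
The minimum angle with z is arccos(2/√6) ≈ 35.3°.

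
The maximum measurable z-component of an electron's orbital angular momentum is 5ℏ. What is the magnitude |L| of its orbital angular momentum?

The maximum L_z equals lℏ, giving l = 5.
|L| = ℏ√(l(l+1)) = √30 ℏ.

|L| = √30 ℏ ≈ 5.477ℏ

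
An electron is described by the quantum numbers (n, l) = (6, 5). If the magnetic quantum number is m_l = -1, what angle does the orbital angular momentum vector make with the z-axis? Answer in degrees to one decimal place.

θ ≈ 100.5°

|L| = √(l(l+1)) ℏ = √30 ℏ.
L_z = m_l ℏ = −1ℏ.
cos θ = L_z/|L| = -1/√30, so θ ≈ 100.5°.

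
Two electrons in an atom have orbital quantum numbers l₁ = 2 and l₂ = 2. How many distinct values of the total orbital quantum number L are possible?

L runs from |2 − 2| = 0 to 2 + 2 = 4.
L ∈ {0, 1, 2, 3, 4}.
That is 5 values.

5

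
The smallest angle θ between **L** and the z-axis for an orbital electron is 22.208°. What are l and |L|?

At minimum angle, m_l = l, so cos θ = l/√(l(l+1)); cos²θ = l/(l+1) = 0.8571.
Solving: l = 6.
Then |L| = ℏ√(6·7) = √42 ℏ.

l = 6, |L| = √42 ℏ ≈ 6.481ℏ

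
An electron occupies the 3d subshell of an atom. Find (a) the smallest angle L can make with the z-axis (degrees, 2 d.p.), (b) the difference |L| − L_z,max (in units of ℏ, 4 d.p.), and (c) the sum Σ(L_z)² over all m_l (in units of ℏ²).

The 3d subshell has l = 2.
cos θ_min = 2/√6, so θ_min ≈ 35.26°.
|L| − L_z,max = (√6 − 2)ℏ ≈ 0.4495ℏ.
Σ m_l² = 10, so Σ(L_z)² = 10 ℏ².

θ_min ≈ 35.26°; |L|−L_z,max ≈ 0.4495ℏ; Σ(L_z)² = 10 ℏ²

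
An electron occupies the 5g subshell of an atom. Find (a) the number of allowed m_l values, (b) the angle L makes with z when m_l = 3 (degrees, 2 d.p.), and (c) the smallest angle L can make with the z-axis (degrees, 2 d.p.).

9 values; θ(m_l=3) ≈ 47.87°; θ_min ≈ 26.57°

The 5g subshell has l = 4.
There are 2l+1 = 9 values of m_l.
For m_l = 3: cos θ = 3/√20, θ ≈ 47.87°.
cos θ_min = 4/√20, so θ_min ≈ 26.57°.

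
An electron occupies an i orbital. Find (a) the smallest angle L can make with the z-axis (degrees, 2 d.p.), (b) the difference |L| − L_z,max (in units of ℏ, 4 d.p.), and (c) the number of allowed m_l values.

θ_min ≈ 22.21°; |L|−L_z,max ≈ 0.4807ℏ; 13 values

An i state has l = 6.
cos θ_min = 6/√42, so θ_min ≈ 22.21°.
|L| − L_z,max = (√42 − 6)ℏ ≈ 0.4807ℏ.
There are 2l+1 = 13 values of m_l.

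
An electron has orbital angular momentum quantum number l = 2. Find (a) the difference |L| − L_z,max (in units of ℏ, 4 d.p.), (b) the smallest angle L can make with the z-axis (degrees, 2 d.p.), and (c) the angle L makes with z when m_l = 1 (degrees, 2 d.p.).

|L| − L_z,max = (√6 − 2)ℏ ≈ 0.4495ℏ.
cos θ_min = 2/√6, so θ_min ≈ 35.26°.
For m_l = 1: cos θ = 1/√6, θ ≈ 65.91°.

|L|−L_z,max ≈ 0.4495ℏ; θ_min ≈ 35.26°; θ(m_l=1) ≈ 65.91°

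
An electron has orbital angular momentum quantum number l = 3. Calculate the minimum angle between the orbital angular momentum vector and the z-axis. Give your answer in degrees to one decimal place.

|L| = ℏ√(l(l+1)) = 2√3 ℏ.
The smallest angle corresponds to the largest L_z, i.e. m_l = l = 3, giving L_z = 3ℏ.
cos θ_min = 3/√12, so θ_min ≈ 30.0°.

θ_min ≈ 30.0°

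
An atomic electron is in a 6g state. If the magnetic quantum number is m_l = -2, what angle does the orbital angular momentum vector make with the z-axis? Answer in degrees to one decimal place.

θ ≈ 116.6°

6g means n = 6, l = 4.
|L|² = l(l+1)ℏ² = 20ℏ², so |L| = 2√5 ℏ.
L_z = m_l ℏ = −2ℏ.
cos θ = L_z/|L| = -2/√20, so θ ≈ 116.6°.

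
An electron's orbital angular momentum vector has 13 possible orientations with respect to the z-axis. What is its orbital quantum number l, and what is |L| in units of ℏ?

l = 6, |L| = √42 ℏ ≈ 6.481ℏ

2l + 1 = 13 ⇒ l = 6.
|L| = ℏ√(l(l+1)) = ℏ√(6·7) = √42 ℏ.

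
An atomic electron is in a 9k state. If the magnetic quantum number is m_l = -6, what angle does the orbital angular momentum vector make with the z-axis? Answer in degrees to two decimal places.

For 9k, l = 7.
|L| = ℏ√(l(l+1)) = 2√14 ℏ.
L_z = m_l ℏ = −6ℏ.
cos θ = L_z/|L| = -6/√56, so θ ≈ 143.30°.

θ ≈ 143.30°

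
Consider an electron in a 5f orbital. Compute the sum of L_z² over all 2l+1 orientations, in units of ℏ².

5f means n = 5, l = 3.
m_l ∈ {-3, -2, -1, 0, 1, 2, 3}.
Summing m² from −3 to 3: Σ m_l² = 28.

Σ(L_z)² = 28 ℏ²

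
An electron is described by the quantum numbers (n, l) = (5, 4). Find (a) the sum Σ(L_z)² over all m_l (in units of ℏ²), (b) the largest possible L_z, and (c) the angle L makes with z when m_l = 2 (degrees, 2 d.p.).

Σ m_l² = 60, so Σ(L_z)² = 60 ℏ².
L_z,max = lℏ = 4ℏ.
For m_l = 2: cos θ = 2/√20, θ ≈ 63.43°.

Σ(L_z)² = 60 ℏ²; L_z,max = 4ℏ; θ(m_l=2) ≈ 63.43°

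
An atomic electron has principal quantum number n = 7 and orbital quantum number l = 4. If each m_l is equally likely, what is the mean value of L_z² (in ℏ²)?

m_l ∈ {-4, -3, -2, -1, 0, 1, 2, 3, 4}.
⟨L_z²⟩ = ℏ²·l(l+1)/3 = 6.667ℏ².

⟨L_z²⟩ = 6.667 ℏ²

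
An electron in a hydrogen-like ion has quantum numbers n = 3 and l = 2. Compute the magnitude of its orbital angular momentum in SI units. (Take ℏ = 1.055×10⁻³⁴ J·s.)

|L| = ℏ√(l(l+1)) = ℏ√(2·3) = √6 ℏ
Numerically, |L| = 2.449 × (1.055×10⁻³⁴ J·s) = 2.584×10⁻³⁴ J·s.

|L| = 2.584×10⁻³⁴ J·s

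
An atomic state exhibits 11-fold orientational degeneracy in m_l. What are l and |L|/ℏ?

l = 5, |L| = √30 ℏ ≈ 5.477ℏ

11 = 2l + 1, so l = (11−1)/2 = 5.
|L| = ℏ√(l(l+1)) = ℏ√(5·6) = √30 ℏ.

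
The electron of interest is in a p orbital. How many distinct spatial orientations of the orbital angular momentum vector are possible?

3

A p state has l = 1.
The number of m_l values is 2l + 1 = 2·1 + 1 = 3.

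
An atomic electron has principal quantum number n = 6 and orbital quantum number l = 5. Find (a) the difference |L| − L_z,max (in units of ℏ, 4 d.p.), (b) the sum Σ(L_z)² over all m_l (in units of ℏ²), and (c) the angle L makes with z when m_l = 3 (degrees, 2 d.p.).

|L|−L_z,max ≈ 0.4772ℏ; Σ(L_z)² = 110 ℏ²; θ(m_l=3) ≈ 56.79°

|L| − L_z,max = (√30 − 5)ℏ ≈ 0.4772ℏ.
Σ m_l² = 110, so Σ(L_z)² = 110 ℏ².
For m_l = 3: cos θ = 3/√30, θ ≈ 56.79°.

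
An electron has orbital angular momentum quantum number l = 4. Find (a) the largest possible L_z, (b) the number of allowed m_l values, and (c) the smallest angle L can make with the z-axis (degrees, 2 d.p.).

L_z,max = lℏ = 4ℏ.
There are 2l+1 = 9 values of m_l.
cos θ_min = 4/√20, so θ_min ≈ 26.57°.

L_z,max = 4ℏ; 9 values; θ_min ≈ 26.57°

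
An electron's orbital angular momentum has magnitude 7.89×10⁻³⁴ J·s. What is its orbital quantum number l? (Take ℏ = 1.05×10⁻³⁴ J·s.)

l = 7

In units of ℏ, |L| ≈ 7.514.
(|L|/ℏ)² = l(l+1) ≈ 56.46 ⇒ l = 7.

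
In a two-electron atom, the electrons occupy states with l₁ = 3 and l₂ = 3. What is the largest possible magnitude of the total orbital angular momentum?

|L_tot|_max = √42 ℏ ≈ 6.481ℏ

L runs from |3 − 3| = 0 to 3 + 3 = 6.
Allowed values: L = 0, 1, 2, 3, 4, 5, 6.
The largest magnitude corresponds to L = 6: |L_tot| = ℏ√(6·7) = √42 ℏ.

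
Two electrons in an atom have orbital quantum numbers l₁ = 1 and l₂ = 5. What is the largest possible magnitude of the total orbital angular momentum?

|L_tot|_max = √42 ℏ ≈ 6.481ℏ

L runs from |1 − 5| = 4 to 1 + 5 = 6.
So L can be 4, 5, 6.
The largest magnitude corresponds to L = 6: |L_tot| = ℏ√(6·7) = √42 ℏ.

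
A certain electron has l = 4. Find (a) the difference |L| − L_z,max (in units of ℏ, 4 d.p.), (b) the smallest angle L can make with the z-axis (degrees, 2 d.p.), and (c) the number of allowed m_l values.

|L|−L_z,max ≈ 0.4721ℏ; θ_min ≈ 26.57°; 9 values

|L| − L_z,max = (2√5 − 4)ℏ ≈ 0.4721ℏ.
cos θ_min = 4/√20, so θ_min ≈ 26.57°.
There are 2l+1 = 9 values of m_l.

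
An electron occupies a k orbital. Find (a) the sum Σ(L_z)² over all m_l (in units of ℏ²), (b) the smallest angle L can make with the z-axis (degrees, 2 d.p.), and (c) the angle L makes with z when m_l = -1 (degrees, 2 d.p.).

Σ(L_z)² = 280 ℏ²; θ_min ≈ 20.70°; θ(m_l=-1) ≈ 97.68°

A k state has l = 7.
Σ m_l² = 280, so Σ(L_z)² = 280 ℏ².
cos θ_min = 7/√56, so θ_min ≈ 20.70°.
For m_l = -1: cos θ = -1/√56, θ ≈ 97.68°.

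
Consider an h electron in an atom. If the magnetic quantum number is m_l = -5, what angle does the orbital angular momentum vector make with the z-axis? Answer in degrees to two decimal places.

θ ≈ 155.91°

The letter h corresponds to l = 5.
|L|² = l(l+1)ℏ² = 30ℏ², so |L| = √30 ℏ.
L_z = m_l ℏ = −5ℏ.
cos θ = L_z/|L| = -5/√30, so θ ≈ 155.91°.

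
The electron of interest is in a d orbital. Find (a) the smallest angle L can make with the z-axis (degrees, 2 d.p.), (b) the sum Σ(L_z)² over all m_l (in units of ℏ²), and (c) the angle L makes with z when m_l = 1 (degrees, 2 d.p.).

θ_min ≈ 35.26°; Σ(L_z)² = 10 ℏ²; θ(m_l=1) ≈ 65.91°

The letter d corresponds to l = 2.
cos θ_min = 2/√6, so θ_min ≈ 35.26°.
Σ m_l² = 10, so Σ(L_z)² = 10 ℏ².
For m_l = 1: cos θ = 1/√6, θ ≈ 65.91°.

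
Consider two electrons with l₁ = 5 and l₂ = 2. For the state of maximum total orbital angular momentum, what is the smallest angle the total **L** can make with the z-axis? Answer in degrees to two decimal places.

The total orbital quantum number L ranges from |l₁ − l₂| to l₁ + l₂ in integer steps.
L ∈ {3, 4, 5, 6, 7}.
The maximum is L = 7, with |L_tot| = ℏ√(7·8) = 2√14 ℏ.
The minimum angle with z is arccos(7/√56) ≈ 20.70°.

θ_min ≈ 20.70°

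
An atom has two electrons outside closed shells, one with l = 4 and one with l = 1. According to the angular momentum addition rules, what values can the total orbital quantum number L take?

L runs from |4 − 1| = 3 to 4 + 1 = 5.
So L can be 3, 4, 5.

L = 3, 4, 5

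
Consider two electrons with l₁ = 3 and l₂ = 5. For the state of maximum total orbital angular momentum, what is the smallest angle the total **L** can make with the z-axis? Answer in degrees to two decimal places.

L runs from |3 − 5| = 2 to 3 + 5 = 8.
L ∈ {2, 3, 4, 5, 6, 7, 8}.
The maximum is L = 8, with |L_tot| = ℏ√(8·9) = 6√2 ℏ.
The minimum angle with z is arccos(8/√72) ≈ 19.47°.

θ_min ≈ 19.47°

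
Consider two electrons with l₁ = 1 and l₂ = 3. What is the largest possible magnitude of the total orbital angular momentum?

L runs from |1 − 3| = 2 to 1 + 3 = 4.
So L can be 2, 3, 4.
The largest magnitude corresponds to L = 4: |L_tot| = ℏ√(4·5) = 2√5 ℏ.

|L_tot|_max = 2√5 ℏ ≈ 4.472ℏ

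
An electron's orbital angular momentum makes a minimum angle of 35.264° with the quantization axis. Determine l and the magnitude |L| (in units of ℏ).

cos²θ_min = l/(l+1) = 0.6667.
Thus l = 0.6667/(1 − 0.6667) ≈ 2.
Then |L| = ℏ√(2·3) = √6 ℏ.

l = 2, |L| = √6 ℏ ≈ 2.449ℏ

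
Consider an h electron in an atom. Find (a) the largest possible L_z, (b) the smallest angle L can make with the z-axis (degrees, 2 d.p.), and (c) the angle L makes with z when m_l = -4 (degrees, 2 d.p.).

L_z,max = 5ℏ; θ_min ≈ 24.09°; θ(m_l=-4) ≈ 136.91°

An h state has l = 5.
L_z,max = lℏ = 5ℏ.
cos θ_min = 5/√30, so θ_min ≈ 24.09°.
For m_l = -4: cos θ = -4/√30, θ ≈ 136.91°.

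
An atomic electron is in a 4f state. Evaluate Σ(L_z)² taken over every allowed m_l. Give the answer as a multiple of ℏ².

4f means n = 4, l = 3.
The allowed m_l values are -3, -2, -1, 0, 1, 2, 3.
Summing m² from −3 to 3: Σ m_l² = 28.

Σ(L_z)² = 28 ℏ²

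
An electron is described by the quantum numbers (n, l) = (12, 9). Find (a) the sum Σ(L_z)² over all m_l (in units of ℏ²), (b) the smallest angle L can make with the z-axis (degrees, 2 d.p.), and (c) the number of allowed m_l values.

Σ m_l² = 570, so Σ(L_z)² = 570 ℏ².
cos θ_min = 9/√90, so θ_min ≈ 18.43°.
There are 2l+1 = 19 values of m_l.

Σ(L_z)² = 570 ℏ²; θ_min ≈ 18.43°; 19 values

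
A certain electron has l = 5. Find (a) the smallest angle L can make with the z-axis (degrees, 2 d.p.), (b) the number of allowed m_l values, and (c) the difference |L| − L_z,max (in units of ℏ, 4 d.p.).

cos θ_min = 5/√30, so θ_min ≈ 24.09°.
There are 2l+1 = 11 values of m_l.
|L| − L_z,max = (√30 − 5)ℏ ≈ 0.4772ℏ.

θ_min ≈ 24.09°; 11 values; |L|−L_z,max ≈ 0.4772ℏ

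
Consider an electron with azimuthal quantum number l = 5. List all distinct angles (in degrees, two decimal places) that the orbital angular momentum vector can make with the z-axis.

θ ∈ {24.09°, 43.09°, 56.79°, 68.58°, 79.48°, 90.00°, 100.52°, 111.42°, 123.21°, 136.91°, 155.91°}

|L| = ℏ√(l(l+1)) = √30 ℏ.
cos θ = m_l/√30 for each m_l ∈ {-5, -4, -3, -2, -1, 0, 1, 2, 3, 4, 5}.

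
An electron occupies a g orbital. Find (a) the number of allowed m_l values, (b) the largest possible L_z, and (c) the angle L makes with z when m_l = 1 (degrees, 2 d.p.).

9 values; L_z,max = 4ℏ; θ(m_l=1) ≈ 77.08°

The letter g corresponds to l = 4.
There are 2l+1 = 9 values of m_l.
L_z,max = lℏ = 4ℏ.
For m_l = 1: cos θ = 1/√20, θ ≈ 77.08°.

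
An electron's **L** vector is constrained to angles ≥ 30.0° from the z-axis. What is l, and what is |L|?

cos θ_min = l/√(l(l+1)) = √(l/(l+1)), so l/(l+1) = cos²(30.0°) = 0.7500.
Thus l = 0.7500/(1 − 0.7500) ≈ 3.
Then |L| = ℏ√(3·4) = 2√3 ℏ.

l = 3, |L| = 2√3 ℏ ≈ 3.464ℏ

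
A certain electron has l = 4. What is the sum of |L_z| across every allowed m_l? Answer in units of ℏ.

Σ|L_z| = 20 ℏ

The allowed m_l values are -4, -3, -2, -1, 0, 1, 2, 3, 4.
Σ|m_l| = l(l+1) = 20.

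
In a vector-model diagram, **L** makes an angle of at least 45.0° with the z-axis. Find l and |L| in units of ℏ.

At minimum angle, m_l = l, so cos θ = l/√(l(l+1)); cos²θ = l/(l+1) = 0.5000.
Solving: l = 1.
Then |L| = ℏ√(1·2) = √2 ℏ.

l = 1, |L| = √2 ℏ ≈ 1.414ℏ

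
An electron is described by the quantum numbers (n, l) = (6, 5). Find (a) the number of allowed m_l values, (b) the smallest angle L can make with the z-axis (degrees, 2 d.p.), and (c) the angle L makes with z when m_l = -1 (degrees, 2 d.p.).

11 values; θ_min ≈ 24.09°; θ(m_l=-1) ≈ 100.52°

There are 2l+1 = 11 values of m_l.
cos θ_min = 5/√30, so θ_min ≈ 24.09°.
For m_l = -1: cos θ = -1/√30, θ ≈ 100.52°.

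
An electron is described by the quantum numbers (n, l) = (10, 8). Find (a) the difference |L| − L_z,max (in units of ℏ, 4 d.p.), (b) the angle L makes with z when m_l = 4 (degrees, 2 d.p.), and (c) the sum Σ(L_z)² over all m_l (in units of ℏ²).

|L| − L_z,max = (6√2 − 8)ℏ ≈ 0.4853ℏ.
For m_l = 4: cos θ = 4/√72, θ ≈ 61.87°.
Σ m_l² = 408, so Σ(L_z)² = 408 ℏ².

|L|−L_z,max ≈ 0.4853ℏ; θ(m_l=4) ≈ 61.87°; Σ(L_z)² = 408 ℏ²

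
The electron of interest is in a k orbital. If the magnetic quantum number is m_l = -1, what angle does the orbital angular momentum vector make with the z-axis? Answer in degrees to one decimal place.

The letter k corresponds to l = 7.
|L|² = l(l+1)ℏ² = 56ℏ², so |L| = 2√14 ℏ.
L_z = m_l ℏ = −1ℏ.
cos θ = L_z/|L| = -1/√56, so θ ≈ 97.7°.

θ ≈ 97.7°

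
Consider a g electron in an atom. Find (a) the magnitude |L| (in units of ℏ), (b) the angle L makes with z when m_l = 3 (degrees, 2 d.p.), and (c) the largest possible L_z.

The letter g corresponds to l = 4.
|L| = ℏ√(4·5) = 2√5 ℏ ≈ 4.472ℏ.
For m_l = 3: cos θ = 3/√20, θ ≈ 47.87°.
L_z,max = lℏ = 4ℏ.

|L| = 2√5 ℏ ≈ 4.472ℏ; θ(m_l=3) ≈ 47.87°; L_z,max = 4ℏ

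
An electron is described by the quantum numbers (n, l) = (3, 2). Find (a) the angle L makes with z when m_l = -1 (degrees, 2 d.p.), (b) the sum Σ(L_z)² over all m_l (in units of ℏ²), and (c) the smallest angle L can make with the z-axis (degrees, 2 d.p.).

θ(m_l=-1) ≈ 114.09°; Σ(L_z)² = 10 ℏ²; θ_min ≈ 35.26°

For m_l = -1: cos θ = -1/√6, θ ≈ 114.09°.
Σ m_l² = 10, so Σ(L_z)² = 10 ℏ².
cos θ_min = 2/√6, so θ_min ≈ 35.26°.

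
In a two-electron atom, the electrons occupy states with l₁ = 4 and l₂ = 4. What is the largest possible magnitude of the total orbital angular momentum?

|L_tot|_max = 6√2 ℏ ≈ 8.485ℏ

The total orbital quantum number L ranges from |l₁ − l₂| to l₁ + l₂ in integer steps.
L ∈ {0, 1, 2, 3, 4, 5, 6, 7, 8}.
The largest magnitude corresponds to L = 8: |L_tot| = ℏ√(8·9) = 6√2 ℏ.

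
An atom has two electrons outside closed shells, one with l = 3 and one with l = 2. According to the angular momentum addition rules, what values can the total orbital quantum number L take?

The total orbital quantum number L ranges from |l₁ − l₂| to l₁ + l₂ in integer steps.
L ∈ {1, 2, 3, 4, 5}.

L = 1, 2, 3, 4, 5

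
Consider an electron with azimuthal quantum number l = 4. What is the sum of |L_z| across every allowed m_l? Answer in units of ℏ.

m_l runs from −4 to 4, i.e. {-4, -3, -2, -1, 0, 1, 2, 3, 4}.
Σ|m_l| = l(l+1) = 20.

Σ|L_z| = 20 ℏ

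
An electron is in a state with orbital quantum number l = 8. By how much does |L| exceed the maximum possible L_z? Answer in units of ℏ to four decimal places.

|L| = 6√2 ℏ ≈ 8.4853ℏ, while L_z,max = lℏ = 8ℏ.
The difference is (6√2 − 8)ℏ ≈ 0.4853ℏ.

|L| − L_z,max ≈ 0.4853ℏ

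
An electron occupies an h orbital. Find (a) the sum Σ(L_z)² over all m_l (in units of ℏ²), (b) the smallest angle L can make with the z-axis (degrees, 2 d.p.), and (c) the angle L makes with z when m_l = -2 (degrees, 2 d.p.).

Σ(L_z)² = 110 ℏ²; θ_min ≈ 24.09°; θ(m_l=-2) ≈ 111.42°

For an h orbital, l = 5.
Σ m_l² = 110, so Σ(L_z)² = 110 ℏ².
cos θ_min = 5/√30, so θ_min ≈ 24.09°.
For m_l = -2: cos θ = -2/√30, θ ≈ 111.42°.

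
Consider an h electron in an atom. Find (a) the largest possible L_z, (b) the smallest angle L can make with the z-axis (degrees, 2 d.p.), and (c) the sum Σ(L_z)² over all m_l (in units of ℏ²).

For an h orbital, l = 5.
L_z,max = lℏ = 5ℏ.
cos θ_min = 5/√30, so θ_min ≈ 24.09°.
Σ m_l² = 110, so Σ(L_z)² = 110 ℏ².

L_z,max = 5ℏ; θ_min ≈ 24.09°; Σ(L_z)² = 110 ℏ²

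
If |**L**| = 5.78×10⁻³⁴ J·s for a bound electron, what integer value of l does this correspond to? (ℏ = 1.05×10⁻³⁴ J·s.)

Dividing by ℏ: |L|/ℏ ≈ 5.505.
(|L|/ℏ)² = l(l+1) ≈ 30.30 ⇒ l = 5.

l = 5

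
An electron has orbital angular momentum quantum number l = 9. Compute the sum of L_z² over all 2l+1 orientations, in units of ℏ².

m_l runs from −9 to 9, i.e. {-9, -8, -7, -6, -5, -4, -3, -2, -1, 0, 1, 2, 3, 4, 5, 6, 7, 8, 9}.
Summing m² from −9 to 9: Σ m_l² = 570.

Σ(L_z)² = 570 ℏ²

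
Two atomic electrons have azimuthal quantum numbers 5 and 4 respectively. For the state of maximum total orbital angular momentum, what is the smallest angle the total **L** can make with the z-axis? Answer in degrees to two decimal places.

The total orbital quantum number L ranges from |l₁ − l₂| to l₁ + l₂ in integer steps.
So L can be 1, 2, 3, 4, 5, 6, 7, 8, 9.
The maximum is L = 9, with |L_tot| = ℏ√(9·10) = 3√10 ℏ.
The minimum angle with z is arccos(9/√90) ≈ 18.43°.

θ_min ≈ 18.43°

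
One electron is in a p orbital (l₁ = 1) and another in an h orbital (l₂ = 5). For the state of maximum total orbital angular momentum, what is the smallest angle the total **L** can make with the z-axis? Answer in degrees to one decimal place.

θ_min ≈ 22.2°

L runs from |1 − 5| = 4 to 1 + 5 = 6.
So L can be 4, 5, 6.
The maximum is L = 6, with |L_tot| = ℏ√(6·7) = √42 ℏ.
The minimum angle with z is arccos(6/√42) ≈ 22.2°.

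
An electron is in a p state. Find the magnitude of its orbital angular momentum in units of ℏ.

|L| = √2 ℏ ≈ 1.414ℏ

For a p orbital, l = 1.
|L| = ℏ√(l(l+1)) = ℏ√(1·2) = √2 ℏ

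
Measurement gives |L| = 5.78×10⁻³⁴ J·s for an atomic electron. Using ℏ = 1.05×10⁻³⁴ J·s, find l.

|L|/ℏ = (5.78×10⁻³⁴)/(1.05×10⁻³⁴) ≈ 5.505.
l(l+1) ≈ 5.505² ≈ 30.30, so l = 5.

l = 5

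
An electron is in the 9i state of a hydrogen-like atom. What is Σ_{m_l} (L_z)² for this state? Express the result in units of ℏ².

9i means n = 9, l = 6.
The allowed m_l values are -6, -5, -4, -3, -2, -1, 0, 1, 2, 3, 4, 5, 6.
Σ m_l² = l(l+1)(2l+1)/3 = 6·7·13/3 = 182.

Σ(L_z)² = 182 ℏ²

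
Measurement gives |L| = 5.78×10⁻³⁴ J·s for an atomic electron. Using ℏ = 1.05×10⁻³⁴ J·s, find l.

l = 5

In units of ℏ, |L| ≈ 5.505.
l(l+1) ≈ 5.505² ≈ 30.30, so l = 5.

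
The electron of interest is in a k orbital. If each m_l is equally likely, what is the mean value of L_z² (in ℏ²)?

A k state has l = 7.
m_l runs from −7 to 7, i.e. {-7, -6, -5, -4, -3, -2, -1, 0, 1, 2, 3, 4, 5, 6, 7}.
⟨L_z²⟩ = ℏ²·l(l+1)/3 = 18.67ℏ².

⟨L_z²⟩ = 18.67 ℏ²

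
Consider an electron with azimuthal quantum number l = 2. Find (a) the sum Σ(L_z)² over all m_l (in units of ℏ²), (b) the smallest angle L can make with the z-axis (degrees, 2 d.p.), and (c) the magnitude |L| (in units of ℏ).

Σ m_l² = 10, so Σ(L_z)² = 10 ℏ².
cos θ_min = 2/√6, so θ_min ≈ 35.26°.
|L| = ℏ√(2·3) = √6 ℏ ≈ 2.449ℏ.

Σ(L_z)² = 10 ℏ²; θ_min ≈ 35.26°; |L| = √6 ℏ ≈ 2.449ℏ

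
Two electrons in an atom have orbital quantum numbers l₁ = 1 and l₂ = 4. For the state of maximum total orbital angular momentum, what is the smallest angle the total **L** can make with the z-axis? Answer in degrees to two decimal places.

θ_min ≈ 24.09°

L runs from |1 − 4| = 3 to 1 + 4 = 5.
So L can be 3, 4, 5.
The maximum is L = 5, with |L_tot| = ℏ√(5·6) = √30 ℏ.
The minimum angle with z is arccos(5/√30) ≈ 24.09°.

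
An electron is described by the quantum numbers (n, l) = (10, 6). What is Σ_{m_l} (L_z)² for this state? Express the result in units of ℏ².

Σ(L_z)² = 182 ℏ²

m_l ∈ {-6, -5, -4, -3, -2, -1, 0, 1, 2, 3, 4, 5, 6}.
Σ m_l² = l(l+1)(2l+1)/3 = 6·7·13/3 = 182.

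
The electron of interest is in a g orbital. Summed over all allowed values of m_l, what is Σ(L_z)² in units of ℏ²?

Σ(L_z)² = 60 ℏ²

For a g orbital, l = 4.
The allowed m_l values are -4, -3, -2, -1, 0, 1, 2, 3, 4.
Summing m² from −4 to 4: Σ m_l² = 60.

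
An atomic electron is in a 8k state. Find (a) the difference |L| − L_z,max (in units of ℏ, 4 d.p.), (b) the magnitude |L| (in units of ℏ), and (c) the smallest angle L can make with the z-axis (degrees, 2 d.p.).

The 8k subshell has l = 7.
|L| − L_z,max = (2√14 − 7)ℏ ≈ 0.4833ℏ.
|L| = ℏ√(7·8) = 2√14 ℏ ≈ 7.483ℏ.
cos θ_min = 7/√56, so θ_min ≈ 20.70°.

|L|−L_z,max ≈ 0.4833ℏ; |L| = 2√14 ℏ ≈ 7.483ℏ; θ_min ≈ 20.70°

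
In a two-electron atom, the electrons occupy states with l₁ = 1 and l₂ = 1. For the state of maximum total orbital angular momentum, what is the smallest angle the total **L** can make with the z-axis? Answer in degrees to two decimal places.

Angular momentum addition gives L = |l₁ − l₂|, …, l₁ + l₂.
So L can be 0, 1, 2.
The maximum is L = 2, with |L_tot| = ℏ√(2·3) = √6 ℏ.
The minimum angle with z is arccos(2/√6) ≈ 35.26°.

θ_min ≈ 35.26°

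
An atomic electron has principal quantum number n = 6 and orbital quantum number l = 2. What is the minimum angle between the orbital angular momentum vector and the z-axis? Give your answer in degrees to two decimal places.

θ_min ≈ 35.26°

|L| = ℏ√(l(l+1)) = √6 ℏ.
The smallest angle corresponds to the largest L_z, i.e. m_l = l = 2, giving L_z = 2ℏ.
cos θ_min = 2/√6, so θ_min ≈ 35.26°.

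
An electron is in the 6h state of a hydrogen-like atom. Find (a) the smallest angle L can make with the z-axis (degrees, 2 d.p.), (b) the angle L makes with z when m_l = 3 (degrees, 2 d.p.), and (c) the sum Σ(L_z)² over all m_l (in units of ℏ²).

For 6h, l = 5.
cos θ_min = 5/√30, so θ_min ≈ 24.09°.
For m_l = 3: cos θ = 3/√30, θ ≈ 56.79°.
Σ m_l² = 110, so Σ(L_z)² = 110 ℏ².

θ_min ≈ 24.09°; θ(m_l=3) ≈ 56.79°; Σ(L_z)² = 110 ℏ²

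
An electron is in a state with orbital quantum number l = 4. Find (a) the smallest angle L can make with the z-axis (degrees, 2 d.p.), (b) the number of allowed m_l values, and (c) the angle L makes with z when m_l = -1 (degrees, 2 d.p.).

θ_min ≈ 26.57°; 9 values; θ(m_l=-1) ≈ 102.92°

cos θ_min = 4/√20, so θ_min ≈ 26.57°.
There are 2l+1 = 9 values of m_l.
For m_l = -1: cos θ = -1/√20, θ ≈ 102.92°.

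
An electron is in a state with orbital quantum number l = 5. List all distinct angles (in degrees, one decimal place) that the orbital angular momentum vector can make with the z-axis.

θ ∈ {24.1°, 43.1°, 56.8°, 68.6°, 79.5°, 90.0°, 100.5°, 111.4°, 123.2°, 136.9°, 155.9°}

|L| = √(l(l+1)) ℏ = √30 ℏ.
cos θ = m_l/√30 for each m_l ∈ {-5, -4, -3, -2, -1, 0, 1, 2, 3, 4, 5}.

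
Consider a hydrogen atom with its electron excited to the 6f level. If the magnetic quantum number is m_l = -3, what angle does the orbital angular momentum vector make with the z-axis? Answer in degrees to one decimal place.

θ ≈ 150.0°

The 6f level has l = 3.
|L|² = l(l+1)ℏ² = 12ℏ², so |L| = 2√3 ℏ.
L_z = m_l ℏ = −3ℏ.
cos θ = L_z/|L| = -3/√12, so θ ≈ 150.0°.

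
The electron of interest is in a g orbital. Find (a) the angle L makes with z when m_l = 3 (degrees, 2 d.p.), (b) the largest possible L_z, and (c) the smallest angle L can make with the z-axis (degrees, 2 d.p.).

θ(m_l=3) ≈ 47.87°; L_z,max = 4ℏ; θ_min ≈ 26.57°

For a g orbital, l = 4.
For m_l = 3: cos θ = 3/√20, θ ≈ 47.87°.
L_z,max = lℏ = 4ℏ.
cos θ_min = 4/√20, so θ_min ≈ 26.57°.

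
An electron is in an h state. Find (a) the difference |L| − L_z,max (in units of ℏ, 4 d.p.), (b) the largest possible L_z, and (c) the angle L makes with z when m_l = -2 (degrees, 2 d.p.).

For an h orbital, l = 5.
|L| − L_z,max = (√30 − 5)ℏ ≈ 0.4772ℏ.
L_z,max = lℏ = 5ℏ.
For m_l = -2: cos θ = -2/√30, θ ≈ 111.42°.

|L|−L_z,max ≈ 0.4772ℏ; L_z,max = 5ℏ; θ(m_l=-2) ≈ 111.42°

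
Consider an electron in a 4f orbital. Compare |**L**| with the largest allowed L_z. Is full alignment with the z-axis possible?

For 4f, l = 3.
|L| = 2√3 ℏ ≈ 3.4641ℏ, while L_z,max = lℏ = 3ℏ.
Since |L| > L_z,max, the vector can never point exactly along z; the closest it comes is θ_min = arccos(3/√12) ≈ 30.0°.

No: L_z,max = 3ℏ < |L| = 2√3 ℏ ≈ 3.464ℏ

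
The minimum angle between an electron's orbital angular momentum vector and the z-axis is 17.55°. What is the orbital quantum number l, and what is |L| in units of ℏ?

cos²θ_min = l/(l+1) = 0.9091.
l = cos²θ/sin²θ ≈ 10.
Then |L| = ℏ√(10·11) = √110 ℏ.

l = 10, |L| = √110 ℏ ≈ 10.488ℏ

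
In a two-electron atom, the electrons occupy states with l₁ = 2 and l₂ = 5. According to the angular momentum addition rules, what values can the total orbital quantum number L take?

By the triangle rule, |l₁ − l₂| ≤ L ≤ l₁ + l₂.
So L can be 3, 4, 5, 6, 7.

L = 3, 4, 5, 6, 7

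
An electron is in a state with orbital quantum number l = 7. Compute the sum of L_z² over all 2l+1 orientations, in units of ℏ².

Σ(L_z)² = 280 ℏ²

m_l ∈ {-7, -6, -5, -4, -3, -2, -1, 0, 1, 2, 3, 4, 5, 6, 7}.
Σ m_l² = l(l+1)(2l+1)/3 = 7·8·15/3 = 280.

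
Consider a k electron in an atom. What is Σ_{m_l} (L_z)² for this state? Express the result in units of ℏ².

Σ(L_z)² = 280 ℏ²

For a k orbital, l = 7.
The allowed m_l values are -7, -6, -5, -4, -3, -2, -1, 0, 1, 2, 3, 4, 5, 6, 7.
Σ m_l² = 2·(1 + 4 + 9 + 16 + 25 + 36 + 49) = 280.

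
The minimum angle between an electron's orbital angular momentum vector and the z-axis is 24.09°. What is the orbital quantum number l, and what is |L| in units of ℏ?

l = 5, |L| = √30 ℏ ≈ 5.477ℏ

cos θ_min = l/√(l(l+1)) = √(l/(l+1)), so l/(l+1) = cos²(24.09°) = 0.8334.
l = cos²θ/sin²θ ≈ 5.
Then |L| = ℏ√(5·6) = √30 ℏ.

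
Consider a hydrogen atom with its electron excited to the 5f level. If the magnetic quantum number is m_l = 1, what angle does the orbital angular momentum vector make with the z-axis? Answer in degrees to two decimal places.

The 5f level has l = 3.
|L| = ℏ√(l(l+1)) = 2√3 ℏ.
L_z = m_l ℏ = 1ℏ.
cos θ = L_z/|L| = 1/√12, so θ ≈ 73.22°.

θ ≈ 73.22°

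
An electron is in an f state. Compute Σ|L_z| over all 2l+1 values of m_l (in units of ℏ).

An f state has l = 3.
m_l ∈ {-3, -2, -1, 0, 1, 2, 3}.
Σ|m_l| = 2(1+2+…+3) = 12.

Σ|L_z| = 12 ℏ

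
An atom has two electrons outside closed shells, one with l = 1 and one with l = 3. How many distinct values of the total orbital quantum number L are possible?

3

The total orbital quantum number L ranges from |l₁ − l₂| to l₁ + l₂ in integer steps.
So L can be 2, 3, 4.
That is 3 values.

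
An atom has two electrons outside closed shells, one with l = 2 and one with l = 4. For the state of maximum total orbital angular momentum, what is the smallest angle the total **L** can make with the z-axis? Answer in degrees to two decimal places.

The total orbital quantum number L ranges from |l₁ − l₂| to l₁ + l₂ in integer steps.
L ∈ {2, 3, 4, 5, 6}.
The maximum is L = 6, with |L_tot| = ℏ√(6·7) = √42 ℏ.
The minimum angle with z is arccos(6/√42) ≈ 22.21°.

θ_min ≈ 22.21°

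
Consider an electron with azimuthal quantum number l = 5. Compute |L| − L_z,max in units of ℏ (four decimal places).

|L| − L_z,max ≈ 0.4772ℏ

|L| = √30 ℏ ≈ 5.4772ℏ, while L_z,max = lℏ = 5ℏ.
The difference is (√30 − 5)ℏ ≈ 0.4772ℏ.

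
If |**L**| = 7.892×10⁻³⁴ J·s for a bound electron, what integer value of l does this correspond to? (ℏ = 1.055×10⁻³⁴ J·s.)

In units of ℏ, |L| ≈ 7.481.
Set l(l+1) = 55.96; the integer solution is l = 7.

l = 7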